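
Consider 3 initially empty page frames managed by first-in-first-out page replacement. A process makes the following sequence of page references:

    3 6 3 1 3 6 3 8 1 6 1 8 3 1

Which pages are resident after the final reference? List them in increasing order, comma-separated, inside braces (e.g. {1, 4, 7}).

{1, 3, 8}

3 -> miss, frames [3]
6 -> miss, frames [3, 6]
3 -> hit
1 -> miss, frames [3, 6, 1]
3 -> hit
6 -> hit
3 -> hit
8 -> miss, evict 3, frames [6, 1, 8]
1 -> hit
6 -> hit
1 -> hit
8 -> hit
3 -> miss, evict 6, frames [1, 8, 3]
1 -> hit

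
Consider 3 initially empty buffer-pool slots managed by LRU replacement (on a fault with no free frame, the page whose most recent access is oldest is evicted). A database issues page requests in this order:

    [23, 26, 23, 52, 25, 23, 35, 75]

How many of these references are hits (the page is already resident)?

2

23: miss, frames (23)
26: miss, frames (23 26)
23: hit
52: miss, frames (26 23 52)
25: miss, evict 26, frames (23 52 25)
23: hit
35: miss, evict 52, frames (25 23 35)
75: miss, evict 25, frames (23 35 75)
Hits: 2.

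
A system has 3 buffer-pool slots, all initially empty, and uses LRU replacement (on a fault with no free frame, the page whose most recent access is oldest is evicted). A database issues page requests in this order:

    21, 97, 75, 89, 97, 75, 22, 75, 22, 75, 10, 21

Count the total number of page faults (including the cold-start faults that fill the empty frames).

21 -> miss, frames {21}
97 -> miss, frames {21,97}
75 -> miss, frames {21,97,75}
89 -> miss, evict 21, frames {97,75,89}
97 -> hit
75 -> hit
22 -> miss, evict 89, frames {97,75,22}
75 -> hit
22 -> hit
75 -> hit
10 -> miss, evict 97, frames {22,75,10}
21 -> miss, evict 22, frames {75,10,21}
Page faults: 7.

7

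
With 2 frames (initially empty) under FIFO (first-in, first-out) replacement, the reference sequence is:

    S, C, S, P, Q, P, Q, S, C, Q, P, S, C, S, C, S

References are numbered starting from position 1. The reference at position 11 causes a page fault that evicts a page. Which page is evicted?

C

pos 1: S → miss, frames [S]
pos 2: C → miss, frames [S, C]
pos 3: S → hit
pos 4: P → miss, evict S, frames [C, P]
pos 5: Q → miss, evict C, frames [P, Q]
pos 6: P → hit
pos 7: Q → hit
pos 8: S → miss, evict P, frames [Q, S]
pos 9: C → miss, evict Q, frames [S, C]
pos 10: Q → miss, evict S, frames [C, Q]
pos 11: P → miss, evict C, frames [Q, P]
At position 11, page C is evicted.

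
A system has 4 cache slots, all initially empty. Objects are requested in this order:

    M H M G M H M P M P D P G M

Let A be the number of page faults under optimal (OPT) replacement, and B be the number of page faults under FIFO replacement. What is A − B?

Under OPT: F F . F . . . F . . F . . . → 5 faults.
Under FIFO: F F . F . . . F . . F . . F → 6 faults.
A − B = 5 − 6 = -1.

-1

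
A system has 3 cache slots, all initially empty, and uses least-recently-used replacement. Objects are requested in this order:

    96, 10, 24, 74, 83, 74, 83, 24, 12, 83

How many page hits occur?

96 -> fault, frames (96)
10 -> fault, frames (96 10)
24 -> fault, frames (96 10 24)
74 -> fault, evict 96, frames (10 24 74)
83 -> fault, evict 10, frames (24 74 83)
74 -> hit
83 -> hit
24 -> hit
12 -> fault, evict 74, frames (83 24 12)
83 -> hit
Hits: 4.

4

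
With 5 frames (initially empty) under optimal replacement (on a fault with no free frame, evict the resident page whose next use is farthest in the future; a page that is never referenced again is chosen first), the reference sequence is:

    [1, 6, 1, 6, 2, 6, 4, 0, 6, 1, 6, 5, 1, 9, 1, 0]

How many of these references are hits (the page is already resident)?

9

1 -> fault, frames {1}
6 -> fault, frames {1,6}
1 -> hit
6 -> hit
2 -> fault, frames {1,6,2}
6 -> hit
4 -> fault, frames {1,6,2,4}
0 -> fault, frames {1,6,2,4,0}
6 -> hit
1 -> hit
6 -> hit
5 -> fault, evict 4, frames {1,6,2,0,5}
1 -> hit
9 -> fault, evict 5, frames {1,6,2,0,9}
1 -> hit
0 -> hit
Hits: 9.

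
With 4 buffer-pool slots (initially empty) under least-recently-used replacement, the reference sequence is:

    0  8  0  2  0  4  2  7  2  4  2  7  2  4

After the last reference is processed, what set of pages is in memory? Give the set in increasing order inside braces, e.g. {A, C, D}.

0: fault, frames (0)
8: fault, frames (0 8)
0: hit
2: fault, frames (8 0 2)
0: hit
4: fault, frames (8 2 0 4)
2: hit
7: fault, evict 8, frames (0 4 2 7)
2: hit
4: hit
2: hit
7: hit
2: hit
4: hit

{0, 2, 4, 7}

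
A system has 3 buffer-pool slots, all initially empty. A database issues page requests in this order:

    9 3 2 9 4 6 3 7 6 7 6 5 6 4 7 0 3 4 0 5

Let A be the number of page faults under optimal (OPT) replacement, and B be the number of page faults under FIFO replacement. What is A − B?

-4

Under OPT: F F F . F F . F . . . F . . F F F . . F → 11 faults.
Under FIFO: F F F . F F F F . . . F F F F F F F . F → 15 faults.
A − B = 11 − 15 = -4.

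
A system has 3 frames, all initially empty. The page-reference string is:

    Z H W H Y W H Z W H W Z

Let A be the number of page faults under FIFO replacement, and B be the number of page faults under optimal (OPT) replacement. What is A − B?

2

Under FIFO: F F F . F . . F . F F . → 7 faults.
Under OPT: F F F . F . . F . . . . → 5 faults.
A − B = 7 − 5 = 2.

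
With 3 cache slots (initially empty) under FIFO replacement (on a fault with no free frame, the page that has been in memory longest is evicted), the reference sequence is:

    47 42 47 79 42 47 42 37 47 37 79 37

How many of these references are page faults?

5

47: fault, frames (47)
42: fault, frames (47 42)
47: hit
79: fault, frames (47 42 79)
42: hit
47: hit
42: hit
37: fault, evict 47, frames (42 79 37)
47: fault, evict 42, frames (79 37 47)
37: hit
79: hit
37: hit
Page faults: 5.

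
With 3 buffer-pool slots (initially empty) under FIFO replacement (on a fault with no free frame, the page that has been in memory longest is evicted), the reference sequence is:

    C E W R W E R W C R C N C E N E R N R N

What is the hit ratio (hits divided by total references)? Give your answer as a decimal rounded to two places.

0.60

C: fault, frames {C}
E: fault, frames {C,E}
W: fault, frames {C,E,W}
R: fault, evict C, frames {E,W,R}
W: hit
E: hit
R: hit
W: hit
C: fault, evict E, frames {W,R,C}
R: hit
C: hit
N: fault, evict W, frames {R,C,N}
C: hit
E: fault, evict R, frames {C,N,E}
N: hit
E: hit
R: fault, evict C, frames {N,E,R}
N: hit
R: hit
N: hit
Hits: 12 of 20 references → 12/20 = 0.6000.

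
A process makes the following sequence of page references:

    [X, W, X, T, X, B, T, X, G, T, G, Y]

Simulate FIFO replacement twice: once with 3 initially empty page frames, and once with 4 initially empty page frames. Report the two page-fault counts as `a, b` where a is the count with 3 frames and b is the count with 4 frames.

3 frames: F F . F . F . F F F . F → 8 faults.
4 frames: F F . F . F . . F . . F → 6 faults.
6 < 8: adding a frame reduced faults, as is typical.

8, 6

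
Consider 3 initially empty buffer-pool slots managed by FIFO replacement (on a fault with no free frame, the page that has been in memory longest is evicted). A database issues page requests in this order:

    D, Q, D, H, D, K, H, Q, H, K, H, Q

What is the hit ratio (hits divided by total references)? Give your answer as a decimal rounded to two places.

D: fault, frames {D}
Q: fault, frames {D,Q}
D: hit
H: fault, frames {D,Q,H}
D: hit
K: fault, evict D, frames {Q,H,K}
H: hit
Q: hit
H: hit
K: hit
H: hit
Q: hit
Hits: 8 of 12 references → 8/12 = 0.6667.

0.67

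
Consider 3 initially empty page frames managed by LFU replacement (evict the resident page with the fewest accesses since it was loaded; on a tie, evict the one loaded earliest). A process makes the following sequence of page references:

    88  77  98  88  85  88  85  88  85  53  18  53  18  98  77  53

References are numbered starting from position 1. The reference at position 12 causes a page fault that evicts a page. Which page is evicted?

pos 1: 88 → fault, frames [88]
pos 2: 77 → fault, frames [88, 77]
pos 3: 98 → fault, frames [88, 77, 98]
pos 4: 88 → hit
pos 5: 85 → fault, evict 77, frames [88, 98, 85]
pos 6: 88 → hit
pos 7: 85 → hit
pos 8: 88 → hit
pos 9: 85 → hit
pos 10: 53 → fault, evict 98, frames [88, 85, 53]
pos 11: 18 → fault, evict 53, frames [88, 85, 18]
pos 12: 53 → fault, evict 18, frames [88, 85, 53]
At position 12, page 18 is evicted.

18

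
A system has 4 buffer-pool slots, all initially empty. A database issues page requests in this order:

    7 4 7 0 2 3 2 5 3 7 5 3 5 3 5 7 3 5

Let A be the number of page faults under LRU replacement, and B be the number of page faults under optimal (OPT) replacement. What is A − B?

1

Under LRU: F F . F F F . F . F . . . . . . . . → 7 faults.
Under OPT: F F . F F F . F . . . . . . . . . . → 6 faults.
A − B = 7 − 6 = 1.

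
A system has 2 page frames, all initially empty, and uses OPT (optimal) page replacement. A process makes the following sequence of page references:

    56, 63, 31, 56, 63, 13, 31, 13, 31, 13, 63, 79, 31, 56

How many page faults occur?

56 -> miss, frames [56]
63 -> miss, frames [56, 63]
31 -> miss, evict 63, frames [56, 31]
56 -> hit
63 -> miss, evict 56, frames [31, 63]
13 -> miss, evict 63, frames [31, 13]
31 -> hit
13 -> hit
31 -> hit
13 -> hit
63 -> miss, evict 13, frames [31, 63]
79 -> miss, evict 63, frames [31, 79]
31 -> hit
56 -> miss, evict 79, frames [31, 56]
Page faults: 8.

8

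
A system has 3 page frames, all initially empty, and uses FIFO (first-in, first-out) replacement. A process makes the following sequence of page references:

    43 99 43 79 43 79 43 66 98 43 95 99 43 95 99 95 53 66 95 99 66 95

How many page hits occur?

43 → miss, frames [43]
99 → miss, frames [43, 99]
43 → hit
79 → miss, frames [43, 99, 79]
43 → hit
79 → hit
43 → hit
66 → miss, evict 43, frames [99, 79, 66]
98 → miss, evict 99, frames [79, 66, 98]
43 → miss, evict 79, frames [66, 98, 43]
95 → miss, evict 66, frames [98, 43, 95]
99 → miss, evict 98, frames [43, 95, 99]
43 → hit
95 → hit
99 → hit
95 → hit
53 → miss, evict 43, frames [95, 99, 53]
66 → miss, evict 95, frames [99, 53, 66]
95 → miss, evict 99, frames [53, 66, 95]
99 → miss, evict 53, frames [66, 95, 99]
66 → hit
95 → hit
Hits: 10.

10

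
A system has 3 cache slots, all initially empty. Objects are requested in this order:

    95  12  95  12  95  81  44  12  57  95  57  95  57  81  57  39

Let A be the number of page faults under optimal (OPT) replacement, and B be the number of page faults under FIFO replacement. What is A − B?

-1

Under OPT: F F . . . F F . F . . . . F . F → 7 faults.
Under FIFO: F F . . . F F . F F . . . F . F → 8 faults.
A − B = 7 − 8 = -1.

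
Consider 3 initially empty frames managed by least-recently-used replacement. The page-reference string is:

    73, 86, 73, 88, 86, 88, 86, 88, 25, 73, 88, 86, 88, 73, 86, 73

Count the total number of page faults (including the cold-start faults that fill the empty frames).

73: fault, frames [73]
86: fault, frames [73, 86]
73: hit
88: fault, frames [86, 73, 88]
86: hit
88: hit
86: hit
88: hit
25: fault, evict 73, frames [86, 88, 25]
73: fault, evict 86, frames [88, 25, 73]
88: hit
86: fault, evict 25, frames [73, 88, 86]
88: hit
73: hit
86: hit
73: hit
Page faults: 6.

6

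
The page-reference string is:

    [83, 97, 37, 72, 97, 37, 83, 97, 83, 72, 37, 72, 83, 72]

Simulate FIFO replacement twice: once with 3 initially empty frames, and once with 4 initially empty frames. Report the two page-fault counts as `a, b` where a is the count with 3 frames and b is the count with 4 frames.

9, 4

3 frames: F F F F . . F F . . F F F . → 9 faults.
4 frames: F F F F . . . . . . . . . . → 4 faults.
4 < 9: adding a frame reduced faults, as is typical.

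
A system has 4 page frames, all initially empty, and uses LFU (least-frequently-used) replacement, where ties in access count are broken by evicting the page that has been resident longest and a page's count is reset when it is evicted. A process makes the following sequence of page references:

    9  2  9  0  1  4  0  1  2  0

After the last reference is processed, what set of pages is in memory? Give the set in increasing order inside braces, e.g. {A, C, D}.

9 → fault, frames (9)
2 → fault, frames (9 2)
9 → hit
0 → fault, frames (9 2 0)
1 → fault, frames (9 2 0 1)
4 → fault, evict 2, frames (9 0 1 4)
0 → hit
1 → hit
2 → fault, evict 4, frames (9 0 1 2)
0 → hit

{0, 1, 2, 9}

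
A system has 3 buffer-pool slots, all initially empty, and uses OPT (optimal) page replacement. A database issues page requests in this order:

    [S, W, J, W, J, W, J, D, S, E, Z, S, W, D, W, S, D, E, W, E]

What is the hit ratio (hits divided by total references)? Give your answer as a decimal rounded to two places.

S: fault, frames (S)
W: fault, frames (S W)
J: fault, frames (S W J)
W: hit
J: hit
W: hit
J: hit
D: fault, evict J, frames (S W D)
S: hit
E: fault, evict D, frames (S W E)
Z: fault, evict E, frames (S W Z)
S: hit
W: hit
D: fault, evict Z, frames (S W D)
W: hit
S: hit
D: hit
E: fault, evict D, frames (S W E)
W: hit
E: hit
Hits: 12 of 20 references → 12/20 = 0.6000.

0.60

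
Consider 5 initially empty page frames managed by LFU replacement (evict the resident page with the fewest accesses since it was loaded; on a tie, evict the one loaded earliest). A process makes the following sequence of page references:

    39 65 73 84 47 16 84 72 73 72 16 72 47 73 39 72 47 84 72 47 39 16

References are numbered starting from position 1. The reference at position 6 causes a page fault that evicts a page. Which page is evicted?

39

pos 1: 39: miss, frames (39)
pos 2: 65: miss, frames (39 65)
pos 3: 73: miss, frames (39 65 73)
pos 4: 84: miss, frames (39 65 73 84)
pos 5: 47: miss, frames (39 65 73 84 47)
pos 6: 16: miss, evict 39, frames (65 73 84 47 16)
At position 6, page 39 is evicted.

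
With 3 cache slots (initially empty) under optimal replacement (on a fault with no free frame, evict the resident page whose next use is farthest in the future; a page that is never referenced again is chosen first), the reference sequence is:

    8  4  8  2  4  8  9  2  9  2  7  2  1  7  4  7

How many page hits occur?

10

8: fault, frames [8]
4: fault, frames [8, 4]
8: hit
2: fault, frames [8, 4, 2]
4: hit
8: hit
9: fault, evict 8, frames [4, 2, 9]
2: hit
9: hit
2: hit
7: fault, evict 9, frames [4, 2, 7]
2: hit
1: fault, evict 2, frames [4, 7, 1]
7: hit
4: hit
7: hit
Hits: 10.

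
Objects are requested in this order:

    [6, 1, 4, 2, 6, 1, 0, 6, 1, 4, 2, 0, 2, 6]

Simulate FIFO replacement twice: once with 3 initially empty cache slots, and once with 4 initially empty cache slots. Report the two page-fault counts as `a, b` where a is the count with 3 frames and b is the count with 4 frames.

10, 11

3 frames: F F F F F F F . . F F . . F → 10 faults.
4 frames: F F F F . . F F F F F F . F → 11 faults.
11 > 10: adding a frame increased faults — Belady's anomaly.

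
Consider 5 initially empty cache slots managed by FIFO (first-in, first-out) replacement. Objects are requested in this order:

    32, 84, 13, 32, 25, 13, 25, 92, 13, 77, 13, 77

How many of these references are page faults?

32 -> miss, frames {32}
84 -> miss, frames {32,84}
13 -> miss, frames {32,84,13}
32 -> hit
25 -> miss, frames {32,84,13,25}
13 -> hit
25 -> hit
92 -> miss, frames {32,84,13,25,92}
13 -> hit
77 -> miss, evict 32, frames {84,13,25,92,77}
13 -> hit
77 -> hit
Page faults: 6.

6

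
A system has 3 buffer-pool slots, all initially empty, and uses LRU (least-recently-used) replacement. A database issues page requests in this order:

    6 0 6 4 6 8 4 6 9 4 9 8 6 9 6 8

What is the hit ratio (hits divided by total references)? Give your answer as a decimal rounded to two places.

6 -> fault, frames {6}
0 -> fault, frames {6,0}
6 -> hit
4 -> fault, frames {0,6,4}
6 -> hit
8 -> fault, evict 0, frames {4,6,8}
4 -> hit
6 -> hit
9 -> fault, evict 8, frames {4,6,9}
4 -> hit
9 -> hit
8 -> fault, evict 6, frames {4,9,8}
6 -> fault, evict 4, frames {9,8,6}
9 -> hit
6 -> hit
8 -> hit
Hits: 9 of 16 references → 9/16 = 0.5625.

0.56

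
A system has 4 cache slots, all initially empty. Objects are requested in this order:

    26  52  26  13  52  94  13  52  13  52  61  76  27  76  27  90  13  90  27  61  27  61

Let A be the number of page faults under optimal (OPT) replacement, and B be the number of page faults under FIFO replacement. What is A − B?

-2

Under OPT: F F . F . F . . . . F F F . . F . . . . . . → 8 faults.
Under FIFO: F F . F . F . . . . F F F . . F F . . F . . → 10 faults.
A − B = 8 − 10 = -2.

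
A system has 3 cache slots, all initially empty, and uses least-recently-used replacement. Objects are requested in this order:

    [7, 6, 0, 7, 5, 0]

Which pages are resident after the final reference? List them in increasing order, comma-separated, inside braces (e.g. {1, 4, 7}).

7: fault, frames [7]
6: fault, frames [7, 6]
0: fault, frames [7, 6, 0]
7: hit
5: fault, evict 6, frames [0, 7, 5]
0: hit

{0, 5, 7}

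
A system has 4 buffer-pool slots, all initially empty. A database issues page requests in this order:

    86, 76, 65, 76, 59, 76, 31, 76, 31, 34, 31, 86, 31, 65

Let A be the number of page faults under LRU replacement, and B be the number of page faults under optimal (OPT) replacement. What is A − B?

2

Under LRU: F F F . F . F . . F . F . F → 8 faults.
Under OPT: F F F . F . F . . F . . . . → 6 faults.
A − B = 8 − 6 = 2.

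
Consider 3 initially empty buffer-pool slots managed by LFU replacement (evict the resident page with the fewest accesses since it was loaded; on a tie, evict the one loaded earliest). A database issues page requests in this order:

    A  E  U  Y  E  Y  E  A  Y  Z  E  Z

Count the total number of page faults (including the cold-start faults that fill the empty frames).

A: miss, frames {A}
E: miss, frames {A,E}
U: miss, frames {A,E,U}
Y: miss, evict A, frames {E,U,Y}
E: hit
Y: hit
E: hit
A: miss, evict U, frames {E,Y,A}
Y: hit
Z: miss, evict A, frames {E,Y,Z}
E: hit
Z: hit
Page faults: 6.

6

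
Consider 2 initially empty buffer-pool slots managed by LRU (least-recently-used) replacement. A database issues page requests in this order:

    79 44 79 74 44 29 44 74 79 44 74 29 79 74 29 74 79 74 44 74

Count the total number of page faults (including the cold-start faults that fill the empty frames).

79: miss, frames {79}
44: miss, frames {79,44}
79: hit
74: miss, evict 44, frames {79,74}
44: miss, evict 79, frames {74,44}
29: miss, evict 74, frames {44,29}
44: hit
74: miss, evict 29, frames {44,74}
79: miss, evict 44, frames {74,79}
44: miss, evict 74, frames {79,44}
74: miss, evict 79, frames {44,74}
29: miss, evict 44, frames {74,29}
79: miss, evict 74, frames {29,79}
74: miss, evict 29, frames {79,74}
29: miss, evict 79, frames {74,29}
74: hit
79: miss, evict 29, frames {74,79}
74: hit
44: miss, evict 79, frames {74,44}
74: hit
Page faults: 15.

15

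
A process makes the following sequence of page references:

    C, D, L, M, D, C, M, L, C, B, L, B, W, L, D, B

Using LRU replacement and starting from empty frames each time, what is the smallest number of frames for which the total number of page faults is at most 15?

f=1: 16 faults
f=2: 15 faults
f=3: 10 faults
f=4: 7 faults
f=5: 7 faults
f=6: 6 faults
Smallest f with faults ≤ 15 is 2.

2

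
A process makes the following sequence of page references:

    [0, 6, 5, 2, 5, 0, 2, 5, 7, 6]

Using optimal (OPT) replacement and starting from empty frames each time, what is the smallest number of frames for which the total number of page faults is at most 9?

2

f=1: 10 faults
f=2: 8 faults
f=3: 6 faults
f=4: 5 faults
f=5: 5 faults
Smallest f with faults ≤ 9 is 2.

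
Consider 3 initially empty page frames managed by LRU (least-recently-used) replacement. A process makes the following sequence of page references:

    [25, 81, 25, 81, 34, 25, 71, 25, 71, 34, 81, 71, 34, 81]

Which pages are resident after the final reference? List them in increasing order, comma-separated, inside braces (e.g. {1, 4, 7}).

{34, 71, 81}

25 -> fault, frames [25]
81 -> fault, frames [25, 81]
25 -> hit
81 -> hit
34 -> fault, frames [25, 81, 34]
25 -> hit
71 -> fault, evict 81, frames [34, 25, 71]
25 -> hit
71 -> hit
34 -> hit
81 -> fault, evict 25, frames [71, 34, 81]
71 -> hit
34 -> hit
81 -> hit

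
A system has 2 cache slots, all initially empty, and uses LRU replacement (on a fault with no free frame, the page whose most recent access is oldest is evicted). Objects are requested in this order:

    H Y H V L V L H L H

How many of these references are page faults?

5

H: miss, frames [H]
Y: miss, frames [H, Y]
H: hit
V: miss, evict Y, frames [H, V]
L: miss, evict H, frames [V, L]
V: hit
L: hit
H: miss, evict V, frames [L, H]
L: hit
H: hit
Page faults: 5.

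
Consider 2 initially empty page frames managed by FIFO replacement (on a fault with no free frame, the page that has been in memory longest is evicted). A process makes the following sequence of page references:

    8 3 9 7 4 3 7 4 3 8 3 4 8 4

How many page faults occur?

8: fault, frames (8)
3: fault, frames (8 3)
9: fault, evict 8, frames (3 9)
7: fault, evict 3, frames (9 7)
4: fault, evict 9, frames (7 4)
3: fault, evict 7, frames (4 3)
7: fault, evict 4, frames (3 7)
4: fault, evict 3, frames (7 4)
3: fault, evict 7, frames (4 3)
8: fault, evict 4, frames (3 8)
3: hit
4: fault, evict 3, frames (8 4)
8: hit
4: hit
Page faults: 11.

11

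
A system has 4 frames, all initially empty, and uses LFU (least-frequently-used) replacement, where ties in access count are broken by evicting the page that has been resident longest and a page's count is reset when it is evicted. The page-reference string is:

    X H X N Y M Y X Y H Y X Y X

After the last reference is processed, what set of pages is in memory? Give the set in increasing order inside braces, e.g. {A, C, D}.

X → miss, frames [X]
H → miss, frames [X, H]
X → hit
N → miss, frames [X, H, N]
Y → miss, frames [X, H, N, Y]
M → miss, evict H, frames [X, N, Y, M]
Y → hit
X → hit
Y → hit
H → miss, evict N, frames [X, Y, M, H]
Y → hit
X → hit
Y → hit
X → hit

{H, M, X, Y}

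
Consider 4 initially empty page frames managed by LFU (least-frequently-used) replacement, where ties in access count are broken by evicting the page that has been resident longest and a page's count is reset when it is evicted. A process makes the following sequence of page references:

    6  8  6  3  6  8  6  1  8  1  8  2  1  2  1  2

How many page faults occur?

6: miss, frames [6]
8: miss, frames [6, 8]
6: hit
3: miss, frames [6, 8, 3]
6: hit
8: hit
6: hit
1: miss, frames [6, 8, 3, 1]
8: hit
1: hit
8: hit
2: miss, evict 3, frames [6, 8, 1, 2]
1: hit
2: hit
1: hit
2: hit
Page faults: 5.

5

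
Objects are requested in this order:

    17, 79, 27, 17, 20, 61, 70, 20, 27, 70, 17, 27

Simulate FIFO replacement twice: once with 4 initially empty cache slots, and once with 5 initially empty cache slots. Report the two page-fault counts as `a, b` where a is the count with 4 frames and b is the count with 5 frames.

4 frames: F F F . F F F . . . F F → 8 faults.
5 frames: F F F . F F F . . . F . → 7 faults.
7 < 8: adding a frame reduced faults, as is typical.

8, 7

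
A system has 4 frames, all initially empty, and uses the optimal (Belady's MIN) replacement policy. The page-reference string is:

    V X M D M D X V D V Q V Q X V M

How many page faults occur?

V → miss, frames [V]
X → miss, frames [V, X]
M → miss, frames [V, X, M]
D → miss, frames [V, X, M, D]
M → hit
D → hit
X → hit
V → hit
D → hit
V → hit
Q → miss, evict D, frames [V, X, M, Q]
V → hit
Q → hit
X → hit
V → hit
M → hit
Page faults: 5.

5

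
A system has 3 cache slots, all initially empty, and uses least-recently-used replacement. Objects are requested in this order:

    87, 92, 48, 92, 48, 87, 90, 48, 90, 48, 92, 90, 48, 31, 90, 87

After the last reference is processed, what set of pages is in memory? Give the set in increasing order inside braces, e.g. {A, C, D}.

{31, 87, 90}

87 → fault, frames {87}
92 → fault, frames {87,92}
48 → fault, frames {87,92,48}
92 → hit
48 → hit
87 → hit
90 → fault, evict 92, frames {48,87,90}
48 → hit
90 → hit
48 → hit
92 → fault, evict 87, frames {90,48,92}
90 → hit
48 → hit
31 → fault, evict 92, frames {90,48,31}
90 → hit
87 → fault, evict 48, frames {31,90,87}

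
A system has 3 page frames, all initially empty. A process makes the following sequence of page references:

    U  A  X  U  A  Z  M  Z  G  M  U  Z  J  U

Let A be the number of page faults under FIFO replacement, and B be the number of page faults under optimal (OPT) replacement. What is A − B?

Under FIFO: F F F . . F F . F . F F F . → 9 faults.
Under OPT: F F F . . F F . F . . F F . → 8 faults.
A − B = 9 − 8 = 1.

1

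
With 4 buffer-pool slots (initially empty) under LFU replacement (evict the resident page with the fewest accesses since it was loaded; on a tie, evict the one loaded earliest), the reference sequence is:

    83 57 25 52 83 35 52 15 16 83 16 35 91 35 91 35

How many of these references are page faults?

12

83 -> fault, frames [83]
57 -> fault, frames [83, 57]
25 -> fault, frames [83, 57, 25]
52 -> fault, frames [83, 57, 25, 52]
83 -> hit
35 -> fault, evict 57, frames [83, 25, 52, 35]
52 -> hit
15 -> fault, evict 25, frames [83, 52, 35, 15]
16 -> fault, evict 35, frames [83, 52, 15, 16]
83 -> hit
16 -> hit
35 -> fault, evict 15, frames [83, 52, 16, 35]
91 -> fault, evict 35, frames [83, 52, 16, 91]
35 -> fault, evict 91, frames [83, 52, 16, 35]
91 -> fault, evict 35, frames [83, 52, 16, 91]
35 -> fault, evict 91, frames [83, 52, 16, 35]
Page faults: 12.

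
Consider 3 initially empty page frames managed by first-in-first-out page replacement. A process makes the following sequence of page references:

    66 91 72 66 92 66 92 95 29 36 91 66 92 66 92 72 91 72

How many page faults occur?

66 → fault, frames (66)
91 → fault, frames (66 91)
72 → fault, frames (66 91 72)
66 → hit
92 → fault, evict 66, frames (91 72 92)
66 → fault, evict 91, frames (72 92 66)
92 → hit
95 → fault, evict 72, frames (92 66 95)
29 → fault, evict 92, frames (66 95 29)
36 → fault, evict 66, frames (95 29 36)
91 → fault, evict 95, frames (29 36 91)
66 → fault, evict 29, frames (36 91 66)
92 → fault, evict 36, frames (91 66 92)
66 → hit
92 → hit
72 → fault, evict 91, frames (66 92 72)
91 → fault, evict 66, frames (92 72 91)
72 → hit
Page faults: 13.

13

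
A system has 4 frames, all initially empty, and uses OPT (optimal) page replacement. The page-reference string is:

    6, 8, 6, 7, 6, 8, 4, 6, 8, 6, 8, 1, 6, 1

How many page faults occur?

6 -> miss, frames [6]
8 -> miss, frames [6, 8]
6 -> hit
7 -> miss, frames [6, 8, 7]
6 -> hit
8 -> hit
4 -> miss, frames [6, 8, 7, 4]
6 -> hit
8 -> hit
6 -> hit
8 -> hit
1 -> miss, evict 4, frames [6, 8, 7, 1]
6 -> hit
1 -> hit
Page faults: 5.

5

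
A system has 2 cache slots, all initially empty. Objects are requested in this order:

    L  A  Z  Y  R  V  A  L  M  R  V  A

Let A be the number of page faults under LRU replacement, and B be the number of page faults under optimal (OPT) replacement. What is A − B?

2

Under LRU: F F F F F F F F F F F F → 12 faults.
Under OPT: F F F F F F . F F F . F → 10 faults.
A − B = 12 − 10 = 2.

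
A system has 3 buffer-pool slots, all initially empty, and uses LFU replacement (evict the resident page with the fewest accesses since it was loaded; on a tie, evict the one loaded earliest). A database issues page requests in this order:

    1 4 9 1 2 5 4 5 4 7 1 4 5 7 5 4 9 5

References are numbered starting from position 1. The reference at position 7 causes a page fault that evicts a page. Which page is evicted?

pos 1: 1 → fault, frames [1]
pos 2: 4 → fault, frames [1, 4]
pos 3: 9 → fault, frames [1, 4, 9]
pos 4: 1 → hit
pos 5: 2 → fault, evict 4, frames [1, 9, 2]
pos 6: 5 → fault, evict 9, frames [1, 2, 5]
pos 7: 4 → fault, evict 2, frames [1, 5, 4]
At position 7, page 2 is evicted.

2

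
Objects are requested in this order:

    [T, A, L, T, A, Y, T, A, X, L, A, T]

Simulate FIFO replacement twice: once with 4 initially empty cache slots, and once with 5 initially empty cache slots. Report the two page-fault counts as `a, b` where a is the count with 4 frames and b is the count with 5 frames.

6, 5

4 frames: F F F . . F . . F . . F → 6 faults.
5 frames: F F F . . F . . F . . . → 5 faults.
5 < 6: adding a frame reduced faults, as is typical.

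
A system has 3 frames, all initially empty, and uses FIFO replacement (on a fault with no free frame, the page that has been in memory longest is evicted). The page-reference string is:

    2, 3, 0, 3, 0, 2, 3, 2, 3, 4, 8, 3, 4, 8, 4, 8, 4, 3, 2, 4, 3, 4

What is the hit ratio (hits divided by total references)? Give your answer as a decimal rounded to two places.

2 -> miss, frames {2}
3 -> miss, frames {2,3}
0 -> miss, frames {2,3,0}
3 -> hit
0 -> hit
2 -> hit
3 -> hit
2 -> hit
3 -> hit
4 -> miss, evict 2, frames {3,0,4}
8 -> miss, evict 3, frames {0,4,8}
3 -> miss, evict 0, frames {4,8,3}
4 -> hit
8 -> hit
4 -> hit
8 -> hit
4 -> hit
3 -> hit
2 -> miss, evict 4, frames {8,3,2}
4 -> miss, evict 8, frames {3,2,4}
3 -> hit
4 -> hit
Hits: 14 of 22 references → 14/22 = 0.6364.

0.64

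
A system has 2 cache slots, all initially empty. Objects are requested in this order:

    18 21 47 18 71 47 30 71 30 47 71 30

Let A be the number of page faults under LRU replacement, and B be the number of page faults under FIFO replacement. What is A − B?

1

Under LRU: F F F F F F F F . F F F → 11 faults.
Under FIFO: F F F F F F F F . F . F → 10 faults.
A − B = 11 − 10 = 1.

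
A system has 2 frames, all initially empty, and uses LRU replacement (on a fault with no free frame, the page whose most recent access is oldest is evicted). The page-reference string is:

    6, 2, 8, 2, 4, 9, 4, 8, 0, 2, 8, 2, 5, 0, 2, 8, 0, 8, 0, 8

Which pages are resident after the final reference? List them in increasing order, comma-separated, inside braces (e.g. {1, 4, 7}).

{0, 8}

6: fault, frames [6]
2: fault, frames [6, 2]
8: fault, evict 6, frames [2, 8]
2: hit
4: fault, evict 8, frames [2, 4]
9: fault, evict 2, frames [4, 9]
4: hit
8: fault, evict 9, frames [4, 8]
0: fault, evict 4, frames [8, 0]
2: fault, evict 8, frames [0, 2]
8: fault, evict 0, frames [2, 8]
2: hit
5: fault, evict 8, frames [2, 5]
0: fault, evict 2, frames [5, 0]
2: fault, evict 5, frames [0, 2]
8: fault, evict 0, frames [2, 8]
0: fault, evict 2, frames [8, 0]
8: hit
0: hit
8: hit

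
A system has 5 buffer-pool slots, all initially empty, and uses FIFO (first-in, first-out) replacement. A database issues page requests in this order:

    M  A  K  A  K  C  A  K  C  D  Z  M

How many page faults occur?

M -> fault, frames (M)
A -> fault, frames (M A)
K -> fault, frames (M A K)
A -> hit
K -> hit
C -> fault, frames (M A K C)
A -> hit
K -> hit
C -> hit
D -> fault, frames (M A K C D)
Z -> fault, evict M, frames (A K C D Z)
M -> fault, evict A, frames (K C D Z M)
Page faults: 7.

7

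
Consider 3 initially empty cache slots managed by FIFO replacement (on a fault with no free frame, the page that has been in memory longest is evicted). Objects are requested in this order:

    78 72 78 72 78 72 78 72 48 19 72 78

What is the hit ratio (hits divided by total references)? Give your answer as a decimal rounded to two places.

78 -> fault, frames (78)
72 -> fault, frames (78 72)
78 -> hit
72 -> hit
78 -> hit
72 -> hit
78 -> hit
72 -> hit
48 -> fault, frames (78 72 48)
19 -> fault, evict 78, frames (72 48 19)
72 -> hit
78 -> fault, evict 72, frames (48 19 78)
Hits: 7 of 12 references → 7/12 = 0.5833.

0.58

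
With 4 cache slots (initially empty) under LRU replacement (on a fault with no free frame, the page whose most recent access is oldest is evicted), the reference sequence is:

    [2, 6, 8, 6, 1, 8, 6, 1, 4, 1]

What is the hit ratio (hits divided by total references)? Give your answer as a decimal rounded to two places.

0.50

2: fault, frames {2}
6: fault, frames {2,6}
8: fault, frames {2,6,8}
6: hit
1: fault, frames {2,8,6,1}
8: hit
6: hit
1: hit
4: fault, evict 2, frames {8,6,1,4}
1: hit
Hits: 5 of 10 references → 5/10 = 0.5000.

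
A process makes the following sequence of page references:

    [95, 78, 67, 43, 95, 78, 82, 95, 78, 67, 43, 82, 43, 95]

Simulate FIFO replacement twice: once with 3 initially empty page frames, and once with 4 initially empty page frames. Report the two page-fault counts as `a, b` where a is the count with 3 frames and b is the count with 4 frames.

3 frames: F F F F F F F . . F F . . F → 10 faults.
4 frames: F F F F . . F F F F F F . F → 11 faults.
11 > 10: adding a frame increased faults — Belady's anomaly.

10, 11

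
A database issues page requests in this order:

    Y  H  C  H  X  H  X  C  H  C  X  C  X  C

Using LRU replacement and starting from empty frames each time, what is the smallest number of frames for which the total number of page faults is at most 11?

f=1: 14 faults
f=2: 7 faults
f=3: 4 faults
f=4: 4 faults
Smallest f with faults ≤ 11 is 2.

2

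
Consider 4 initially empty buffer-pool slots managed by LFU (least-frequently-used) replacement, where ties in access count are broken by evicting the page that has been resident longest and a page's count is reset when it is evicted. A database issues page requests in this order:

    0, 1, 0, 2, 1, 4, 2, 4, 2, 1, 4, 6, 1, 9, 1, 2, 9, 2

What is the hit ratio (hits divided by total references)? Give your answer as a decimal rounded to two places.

0 → miss, frames (0)
1 → miss, frames (0 1)
0 → hit
2 → miss, frames (0 1 2)
1 → hit
4 → miss, frames (0 1 2 4)
2 → hit
4 → hit
2 → hit
1 → hit
4 → hit
6 → miss, evict 0, frames (1 2 4 6)
1 → hit
9 → miss, evict 6, frames (1 2 4 9)
1 → hit
2 → hit
9 → hit
2 → hit
Hits: 12 of 18 references → 12/18 = 0.6667.

0.67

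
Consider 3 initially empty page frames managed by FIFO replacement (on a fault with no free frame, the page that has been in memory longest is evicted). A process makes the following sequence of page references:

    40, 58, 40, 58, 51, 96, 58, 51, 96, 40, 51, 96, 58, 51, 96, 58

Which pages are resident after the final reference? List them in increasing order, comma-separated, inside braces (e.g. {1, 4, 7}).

40: miss, frames {40}
58: miss, frames {40,58}
40: hit
58: hit
51: miss, frames {40,58,51}
96: miss, evict 40, frames {58,51,96}
58: hit
51: hit
96: hit
40: miss, evict 58, frames {51,96,40}
51: hit
96: hit
58: miss, evict 51, frames {96,40,58}
51: miss, evict 96, frames {40,58,51}
96: miss, evict 40, frames {58,51,96}
58: hit

{51, 58, 96}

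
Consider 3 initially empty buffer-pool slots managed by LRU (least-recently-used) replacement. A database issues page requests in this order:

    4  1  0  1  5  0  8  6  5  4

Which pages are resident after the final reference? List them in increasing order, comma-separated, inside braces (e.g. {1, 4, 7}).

4 → miss, frames [4]
1 → miss, frames [4, 1]
0 → miss, frames [4, 1, 0]
1 → hit
5 → miss, evict 4, frames [0, 1, 5]
0 → hit
8 → miss, evict 1, frames [5, 0, 8]
6 → miss, evict 5, frames [0, 8, 6]
5 → miss, evict 0, frames [8, 6, 5]
4 → miss, evict 8, frames [6, 5, 4]

{4, 5, 6}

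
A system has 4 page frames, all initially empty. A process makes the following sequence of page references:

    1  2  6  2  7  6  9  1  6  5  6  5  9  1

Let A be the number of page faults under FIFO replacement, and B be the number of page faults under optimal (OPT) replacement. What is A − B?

Under FIFO: F F F . F . F F . F F . . . → 8 faults.
Under OPT: F F F . F . F . . F . . . . → 6 faults.
A − B = 8 − 6 = 2.

2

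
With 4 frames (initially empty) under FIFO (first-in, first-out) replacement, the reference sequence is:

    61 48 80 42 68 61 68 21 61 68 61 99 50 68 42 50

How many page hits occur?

61 → miss, frames [61]
48 → miss, frames [61, 48]
80 → miss, frames [61, 48, 80]
42 → miss, frames [61, 48, 80, 42]
68 → miss, evict 61, frames [48, 80, 42, 68]
61 → miss, evict 48, frames [80, 42, 68, 61]
68 → hit
21 → miss, evict 80, frames [42, 68, 61, 21]
61 → hit
68 → hit
61 → hit
99 → miss, evict 42, frames [68, 61, 21, 99]
50 → miss, evict 68, frames [61, 21, 99, 50]
68 → miss, evict 61, frames [21, 99, 50, 68]
42 → miss, evict 21, frames [99, 50, 68, 42]
50 → hit
Hits: 5.

5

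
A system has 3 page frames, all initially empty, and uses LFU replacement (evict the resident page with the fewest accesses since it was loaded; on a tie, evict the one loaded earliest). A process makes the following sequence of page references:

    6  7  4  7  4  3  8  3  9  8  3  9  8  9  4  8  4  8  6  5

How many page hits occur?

5

6 -> fault, frames (6)
7 -> fault, frames (6 7)
4 -> fault, frames (6 7 4)
7 -> hit
4 -> hit
3 -> fault, evict 6, frames (7 4 3)
8 -> fault, evict 3, frames (7 4 8)
3 -> fault, evict 8, frames (7 4 3)
9 -> fault, evict 3, frames (7 4 9)
8 -> fault, evict 9, frames (7 4 8)
3 -> fault, evict 8, frames (7 4 3)
9 -> fault, evict 3, frames (7 4 9)
8 -> fault, evict 9, frames (7 4 8)
9 -> fault, evict 8, frames (7 4 9)
4 -> hit
8 -> fault, evict 9, frames (7 4 8)
4 -> hit
8 -> hit
6 -> fault, evict 7, frames (4 8 6)
5 -> fault, evict 6, frames (4 8 5)
Hits: 5.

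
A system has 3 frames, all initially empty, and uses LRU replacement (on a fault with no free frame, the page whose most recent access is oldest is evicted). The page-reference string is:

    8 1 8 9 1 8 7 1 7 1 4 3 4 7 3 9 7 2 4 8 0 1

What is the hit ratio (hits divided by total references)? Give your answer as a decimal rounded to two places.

0.41

8 -> fault, frames [8]
1 -> fault, frames [8, 1]
8 -> hit
9 -> fault, frames [1, 8, 9]
1 -> hit
8 -> hit
7 -> fault, evict 9, frames [1, 8, 7]
1 -> hit
7 -> hit
1 -> hit
4 -> fault, evict 8, frames [7, 1, 4]
3 -> fault, evict 7, frames [1, 4, 3]
4 -> hit
7 -> fault, evict 1, frames [3, 4, 7]
3 -> hit
9 -> fault, evict 4, frames [7, 3, 9]
7 -> hit
2 -> fault, evict 3, frames [9, 7, 2]
4 -> fault, evict 9, frames [7, 2, 4]
8 -> fault, evict 7, frames [2, 4, 8]
0 -> fault, evict 2, frames [4, 8, 0]
1 -> fault, evict 4, frames [8, 0, 1]
Hits: 9 of 22 references → 9/22 = 0.4091.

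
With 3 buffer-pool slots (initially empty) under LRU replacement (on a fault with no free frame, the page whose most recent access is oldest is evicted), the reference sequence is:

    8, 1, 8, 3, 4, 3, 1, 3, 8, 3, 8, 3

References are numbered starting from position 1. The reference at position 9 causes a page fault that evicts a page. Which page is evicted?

4

pos 1: 8: fault, frames (8)
pos 2: 1: fault, frames (8 1)
pos 3: 8: hit
pos 4: 3: fault, frames (1 8 3)
pos 5: 4: fault, evict 1, frames (8 3 4)
pos 6: 3: hit
pos 7: 1: fault, evict 8, frames (4 3 1)
pos 8: 3: hit
pos 9: 8: fault, evict 4, frames (1 3 8)
At position 9, page 4 is evicted.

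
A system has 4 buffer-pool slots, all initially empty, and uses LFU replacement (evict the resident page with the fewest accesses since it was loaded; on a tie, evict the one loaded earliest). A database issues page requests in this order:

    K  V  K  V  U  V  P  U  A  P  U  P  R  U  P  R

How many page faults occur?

K -> miss, frames [K]
V -> miss, frames [K, V]
K -> hit
V -> hit
U -> miss, frames [K, V, U]
V -> hit
P -> miss, frames [K, V, U, P]
U -> hit
A -> miss, evict P, frames [K, V, U, A]
P -> miss, evict A, frames [K, V, U, P]
U -> hit
P -> hit
R -> miss, evict K, frames [V, U, P, R]
U -> hit
P -> hit
R -> hit
Page faults: 7.

7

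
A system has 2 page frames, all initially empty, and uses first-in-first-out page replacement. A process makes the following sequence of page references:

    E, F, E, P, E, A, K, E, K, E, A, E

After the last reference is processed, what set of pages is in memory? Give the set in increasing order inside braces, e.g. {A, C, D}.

{A, E}

E: fault, frames [E]
F: fault, frames [E, F]
E: hit
P: fault, evict E, frames [F, P]
E: fault, evict F, frames [P, E]
A: fault, evict P, frames [E, A]
K: fault, evict E, frames [A, K]
E: fault, evict A, frames [K, E]
K: hit
E: hit
A: fault, evict K, frames [E, A]
E: hit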